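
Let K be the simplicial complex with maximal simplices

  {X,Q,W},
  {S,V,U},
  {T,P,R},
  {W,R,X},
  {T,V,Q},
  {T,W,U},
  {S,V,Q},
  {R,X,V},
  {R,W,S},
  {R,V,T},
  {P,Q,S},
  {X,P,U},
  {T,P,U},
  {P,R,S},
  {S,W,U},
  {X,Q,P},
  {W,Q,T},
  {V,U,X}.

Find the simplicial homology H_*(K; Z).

H_0 = Z,  H_1 = Z^2,  H_2 = Z.

K has 9 vertices, 27 edges, 18 triangles.
rank ∂_0 = 0, rank ∂_1 = 8 ⇒ b_0 = 9 − 0 − 8 = 1; all invariant factors of ∂_1 are 1 so no torsion. So H_0 ≅ Z.
rank ∂_1 = 8, rank ∂_2 = 17 ⇒ b_1 = 27 − 8 − 17 = 2; all invariant factors of ∂_2 are 1 so no torsion. So H_1 ≅ Z^2.
rank ∂_2 = 17, rank ∂_3 = 0 ⇒ b_2 = 18 − 17 − 0 = 1. So H_2 ≅ Z.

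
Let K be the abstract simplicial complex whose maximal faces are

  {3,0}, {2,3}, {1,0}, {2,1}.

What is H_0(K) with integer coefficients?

H_0 ≅ Z.

We work with the vertex ordering 0 < 1 < 2 < 3. The simplices of K, each written with vertices in increasing order, are:

  0-simplices (4): [0], [1], [2], [3]
  1-simplices (4): [0,1], [0,3], [1,2], [2,3]

giving chain groups C_0 ≅ Z^4, C_1 ≅ Z^4.

∂_1: C_1 → C_0 maps an edge to its endpoints' difference, ∂[p,q] = q − p.
The 4×4 boundary matrix has rank 3 and Smith normal form diag(1,1,1).

Reading off H_k = ker ∂_k / im ∂_{k+1}:

  H_0: rank C_0 − rank ∂_1 = 4 − 3 = 1, and the invariant factors of ∂_1 are all 1, so H_0 = Z.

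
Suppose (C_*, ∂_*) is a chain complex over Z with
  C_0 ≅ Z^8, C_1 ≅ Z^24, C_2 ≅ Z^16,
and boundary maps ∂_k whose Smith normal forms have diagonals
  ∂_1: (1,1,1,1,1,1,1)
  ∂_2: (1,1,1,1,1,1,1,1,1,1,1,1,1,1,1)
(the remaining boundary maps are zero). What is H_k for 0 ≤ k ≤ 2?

H_0 ≅ Z,  H_1 ≅ Z^2,  H_2 ≅ Z.

H_0: b_0 = 8 − 0 − 7 = 1; torsion from ∂_1 factors > 1: none. So H_0 ≅ Z.
H_1: b_1 = 24 − 7 − 15 = 2; torsion from ∂_2 factors > 1: none. So H_1 ≅ Z^2.
H_2: b_2 = 16 − 15 − 0 = 1; torsion from ∂_3 factors > 1: none. So H_2 ≅ Z.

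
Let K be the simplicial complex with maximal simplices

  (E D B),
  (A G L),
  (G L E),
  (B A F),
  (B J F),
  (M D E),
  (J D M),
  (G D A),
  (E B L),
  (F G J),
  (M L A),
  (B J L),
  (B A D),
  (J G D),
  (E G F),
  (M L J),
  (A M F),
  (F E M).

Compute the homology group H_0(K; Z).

We work with the vertex ordering A < B < D < E < F < G < J < L < M. The simplices of K, each written with vertices in increasing order, are:

  0-simplices (9): A, B, D, E, F, G, J, L, M
  1-simplices (27): AB, AD, AF, AG, AL, AM, BD, BE, BF, BJ, BL, DE, DG, DJ, DM, EF, EG, EL, EM, FG, FJ, FM, GJ, GL, JL, JM, LM
  2-simplices (18): ABD, ABF, ADG, AFM, AGL, ALM, BDE, BEL, BFJ, BJL, DEM, DGJ, DJM, EFG, EFM, EGL, FGJ, JLM

giving chain groups C_0 ≅ Z^9, C_1 ≅ Z^27, C_2 ≅ Z^18.

Boundary ∂_1: C_1 → C_0 is given by ∂[p,q] = [q] − [p]. For instance
  ∂DG = G − D.
The resulting 9×27 matrix has rank 8, and its Smith normal form has invariant factors (1,1,1,1,1,1,1,1).

∂_2: C_2 → C_1 acts by ∂[p,q,r] = [q,r] − [p,r] + [p,q]. For instance
  ∂ADG = DG − AG + AD,
  ∂EGL = GL − EL + EG.
The 27×18 boundary matrix has rank 17 and Smith normal form diag(1,1,1,1,1,1,1,1,1,1,1,1,1,1,1,1,1).

Now H_k = ker ∂_k / im ∂_{k+1}, so:

  H_0: rank C_0 − rank ∂_1 = 9 − 8 = 1, and the invariant factors of ∂_1 are all 1, so H_0 ≅ Z.

(K is a triangulation of the torus T^2.)

H_0 = Z.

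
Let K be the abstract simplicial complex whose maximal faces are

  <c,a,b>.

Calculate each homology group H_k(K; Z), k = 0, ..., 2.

We work with the vertex ordering a < b < c. The simplices of K, each written with vertices in increasing order, are:

  0-simplices (3): a, b, c
  1-simplices (3): ab, ac, bc
  2-simplices (1): abc

giving chain groups C_0 ≅ Z^3, C_1 ≅ Z^3, C_2 ≅ Z^1.

The boundary map ∂_1: C_1 → C_0 sends each edge [p,q] (with p < q) to q − p.
The resulting 3×3 matrix has rank 2, and its Smith normal form has invariant factors (1,1).

∂_2: C_2 → C_1 maps a triangle to the signed sum of its edges. For instance
  ∂abc = bc − ac + ab.
As a 3×1 matrix over Z this has rank 1, with invariant factors (1).

From H_k ≅ ker(∂_k) / im(∂_{k+1}) we obtain:

  H_0: rank C_0 − rank ∂_1 = 3 − 2 = 1, and the invariant factors of ∂_1 are all 1, so H_0 ≅ Z.
  H_1: rank ker ∂_1 − rank ∂_2 = (3 − 2) − 1 = 0, and the invariant factors of ∂_2 are all 1, so H_1 ≅ 0.
  H_2: rank ker ∂_2 − rank ∂_3 = (1 − 1) − 0 = 0, and there is no ∂_3, so H_2 ≅ 0.

H_0 = Z,  H_1 = 0,  H_2 = 0.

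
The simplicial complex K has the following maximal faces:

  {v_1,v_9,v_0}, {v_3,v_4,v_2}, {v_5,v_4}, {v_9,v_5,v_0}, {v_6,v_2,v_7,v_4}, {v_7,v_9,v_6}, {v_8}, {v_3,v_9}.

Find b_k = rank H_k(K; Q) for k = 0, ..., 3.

b_0 = 2, b_1 = 2, b_2 = 0, b_3 = 0.

Fix the vertex order v_0 < v_1 < v_2 < v_3 < v_4 < v_5 < v_6 < v_7 < v_8 < v_9 and write every simplex with vertices in increasing order. Then dim K = 3 and the simplices of K are:

  0-simplices (10): [v_0], [v_1], [v_2], [v_3], [v_4], [v_5], [v_6], [v_7], [v_8], [v_9]
  1-simplices (17): (17 of them)
  2-simplices (8): [v_0,v_1,v_9], [v_0,v_5,v_9], [v_2,v_3,v_4], [v_2,v_4,v_6], [v_2,v_4,v_7], [v_2,v_6,v_7], [v_4,v_6,v_7], [v_6,v_7,v_9]
  3-simplices (1): [v_2,v_4,v_6,v_7]

giving chain groups C_0 ≅ Z^10, C_1 ≅ Z^17, C_2 ≅ Z^8, C_3 ≅ Z^1.

Boundary ∂_1: C_1 → C_0 sends each edge [p,q] (with p < q) to q − p.
This gives a 10×17 integer matrix of rank 8; reducing to Smith normal form yields diagonal entries (1,1,1,1,1,1,1,1).

∂_2: C_2 → C_1 sends each 2-simplex [p,q,r] to [q,r] − [p,r] + [p,q]. For instance
  ∂[v_6,v_7,v_9] = [v_7,v_9] − [v_6,v_9] + [v_6,v_7],
  ∂[v_2,v_6,v_7] = [v_6,v_7] − [v_2,v_7] + [v_2,v_6].
The resulting 17×8 matrix has rank 7, and its Smith normal form has invariant factors (1,1,1,1,1,1,1).

∂_3: C_3 → C_2 sends each 3-simplex σ to the alternating sum Σ_i (−1)^i (σ with its i-th vertex removed). For instance
  ∂[v_2,v_4,v_6,v_7] = [v_4,v_6,v_7] − [v_2,v_6,v_7] + [v_2,v_4,v_7] − [v_2,v_4,v_6].
This gives a 8×1 integer matrix of rank 1; reducing to Smith normal form yields diagonal entries (1).

Now H_k = ker ∂_k / im ∂_{k+1}, so:

  H_0: rank C_0 − rank ∂_1 = 10 − 8 = 2, and the invariant factors of ∂_1 are all 1, so H_0 = Z^2.
  H_1: rank ker ∂_1 − rank ∂_2 = (17 − 8) − 7 = 2, and the invariant factors of ∂_2 are all 1, so H_1 = Z^2.
  H_2: rank ker ∂_2 − rank ∂_3 = (8 − 7) − 1 = 0, and the invariant factors of ∂_3 are all 1, so H_2 = 0.
  H_3: rank ker ∂_3 − rank ∂_4 = (1 − 1) − 0 = 0, and there is no ∂_4, so H_3 = 0.

Hence the Betti numbers are b_0 = 2, b_1 = 2, b_2 = 0, b_3 = 0.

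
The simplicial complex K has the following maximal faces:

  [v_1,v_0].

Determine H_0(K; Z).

H_0 ≅ Z.

K has 2 vertices, 1 edge.
rank ∂_0 = 0, rank ∂_1 = 1 ⇒ b_0 = 2 − 0 − 1 = 1; all invariant factors of ∂_1 are 1 so no torsion. So H_0 ≅ Z.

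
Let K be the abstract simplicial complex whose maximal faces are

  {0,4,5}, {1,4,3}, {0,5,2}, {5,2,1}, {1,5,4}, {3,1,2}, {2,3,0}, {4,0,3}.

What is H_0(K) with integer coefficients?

H_0 = Z.

We work with the vertex ordering 0 < 1 < 2 < 3 < 4 < 5. The simplices of K, each written with vertices in increasing order, are:

  0-simplices (6): [0], [1], [2], [3], [4], [5]
  1-simplices (12): [0,2], [0,3], [0,4], [0,5], [1,2], [1,3], [1,4], [1,5], [2,3], [2,5], [3,4], [4,5]
  2-simplices (8): [0,2,3], [0,2,5], [0,3,4], [0,4,5], [1,2,3], [1,2,5], [1,3,4], [1,4,5]

so the chain groups are C_0 ≅ Z^6, C_1 ≅ Z^12, C_2 ≅ Z^8.

Boundary ∂_1: C_1 → C_0 is given by ∂[p,q] = [q] − [p].
The 6×12 boundary matrix has rank 5 and Smith normal form diag(1,1,1,1,1).

The boundary map ∂_2: C_2 → C_1 acts by ∂[p,q,r] = [q,r] − [p,r] + [p,q]. For instance
  ∂[1,2,5] = [2,5] − [1,5] + [1,2],
  ∂[1,2,3] = [2,3] − [1,3] + [1,2].
The 12×8 boundary matrix has rank 7 and Smith normal form diag(1,1,1,1,1,1,1).

Reading off H_k = ker ∂_k / im ∂_{k+1}:

  H_0: rank C_0 − rank ∂_1 = 6 − 5 = 1, and the invariant factors of ∂_1 are all 1, so H_0 = Z.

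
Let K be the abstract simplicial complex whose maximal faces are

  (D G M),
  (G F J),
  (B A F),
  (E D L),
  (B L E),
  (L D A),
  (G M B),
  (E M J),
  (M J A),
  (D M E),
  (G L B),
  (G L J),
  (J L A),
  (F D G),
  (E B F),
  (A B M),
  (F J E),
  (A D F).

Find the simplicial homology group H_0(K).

Fix the vertex order A < B < D < E < F < G < J < L < M and write every simplex with vertices in increasing order. Then dim K = 2 and the simplices of K are:

  0-simplices (9): A, B, D, E, F, G, J, L, M
  1-simplices (27): AB, AD, AF, AJ, AL, AM, BE, BF, BG, BL, BM, DE, DF, DG, DL, DM, EF, EJ, EL, EM, FG, FJ, GJ, GL, GM, JL, JM
  2-simplices (18): ABF, ABM, ADF, ADL, AJL, AJM, BEF, BEL, BGL, BGM, DEL, DEM, DFG, DGM, EFJ, EJM, FGJ, GJL

so the chain groups are C_0 ≅ Z^9, C_1 ≅ Z^27, C_2 ≅ Z^18.

The boundary map ∂_1: C_1 → C_0 sends each edge [p,q] (with p < q) to q − p.
This gives a 9×27 integer matrix of rank 8; reducing to Smith normal form yields diagonal entries (1,1,1,1,1,1,1,1).

Boundary ∂_2: C_2 → C_1 acts by ∂[p,q,r] = [q,r] − [p,r] + [p,q]. For instance
  ∂DEM = EM − DM + DE,
  ∂EFJ = FJ − EJ + EF.
As a 27×18 matrix over Z this has rank 17, with invariant factors (1,1,1,1,1,1,1,1,1,1,1,1,1,1,1,1,1).

From H_k ≅ ker(∂_k) / im(∂_{k+1}) we obtain:

  H_0: rank C_0 − rank ∂_1 = 9 − 8 = 1, and the invariant factors of ∂_1 are all 1, so H_0 ≅ Z.

(K is a triangulation of the torus T^2.)

H_0 ≅ Z.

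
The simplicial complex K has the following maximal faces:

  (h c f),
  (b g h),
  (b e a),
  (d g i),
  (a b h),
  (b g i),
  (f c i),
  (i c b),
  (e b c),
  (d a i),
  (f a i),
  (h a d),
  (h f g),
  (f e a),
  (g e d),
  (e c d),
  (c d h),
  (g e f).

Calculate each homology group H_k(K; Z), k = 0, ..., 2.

Order the vertices as a < b < c < d < e < f < g < h < i. Listing each simplex with vertices in this order, K has dimension 2 with simplices:

  0-simplices (9): a, b, c, d, e, f, g, h, i
  1-simplices (27): ab, ad, ae, af, ah, ai, bc, be, bg, bh, bi, cd, ce, cf, ch, ci, de, dg, dh, di, ef, eg, fg, fh, fi, gh, gi
  2-simplices (18): abe, abh, adh, adi, aef, afi, bce, bci, bgh, bgi, cde, cdh, cfh, cfi, deg, dgi, efg, fgh

Hence C_0 ≅ Z^9, C_1 ≅ Z^27, C_2 ≅ Z^18.

The boundary map ∂_1: C_1 → C_0 maps an edge to its endpoints' difference, ∂[p,q] = q − p. For instance
  ∂ad = d − a.
This gives a 9×27 integer matrix of rank 8; reducing to Smith normal form yields diagonal entries (1,1,1,1,1,1,1,1).

∂_2: C_2 → C_1 sends each 2-simplex [p,q,r] to [q,r] − [p,r] + [p,q]. For instance
  ∂cde = de − ce + cd,
  ∂deg = eg − dg + de.
As a 27×18 matrix over Z this has rank 17, with invariant factors (1,1,1,1,1,1,1,1,1,1,1,1,1,1,1,1,1).

From H_k ≅ ker(∂_k) / im(∂_{k+1}) we obtain:

  H_0: rank C_0 − rank ∂_1 = 9 − 8 = 1, and the invariant factors of ∂_1 are all 1, so H_0 ≅ Z.
  H_1: rank ker ∂_1 − rank ∂_2 = (27 − 8) − 17 = 2, and the invariant factors of ∂_2 are all 1, so H_1 ≅ Z^2.
  H_2: rank ker ∂_2 − rank ∂_3 = (18 − 17) − 0 = 1, and there is no ∂_3, so H_2 ≅ Z.

H_0 ≅ Z,  H_1 ≅ Z^2,  H_2 ≅ Z.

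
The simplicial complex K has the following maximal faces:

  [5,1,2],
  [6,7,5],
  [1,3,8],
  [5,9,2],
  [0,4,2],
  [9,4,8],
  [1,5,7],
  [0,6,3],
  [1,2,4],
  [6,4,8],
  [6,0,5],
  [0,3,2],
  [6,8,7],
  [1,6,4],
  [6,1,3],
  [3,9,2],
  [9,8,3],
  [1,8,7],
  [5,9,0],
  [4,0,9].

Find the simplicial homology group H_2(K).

H_2 = 0.

K has 10 vertices, 30 edges, 20 triangles.
rank ∂_2 = 20, rank ∂_3 = 0 ⇒ b_2 = 20 − 20 − 0 = 0. So H_2 ≅ 0.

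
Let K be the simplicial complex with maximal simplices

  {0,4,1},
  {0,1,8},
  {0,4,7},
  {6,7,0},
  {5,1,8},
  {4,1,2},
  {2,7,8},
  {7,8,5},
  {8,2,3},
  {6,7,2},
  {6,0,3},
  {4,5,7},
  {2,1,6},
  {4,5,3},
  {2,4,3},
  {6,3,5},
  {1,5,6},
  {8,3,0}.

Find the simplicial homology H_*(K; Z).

Take the total order 0 < 1 < 2 < 3 < 4 < 5 < 6 < 7 < 8 on the vertex set. Then K (dimension 2) consists of the simplices:

  0-simplices (9): [0], [1], [2], [3], [4], [5], [6], [7], [8]
  1-simplices (27): (27 of them)
  2-simplices (18): [0,1,4], [0,1,8], [0,3,6], [0,3,8], [0,4,7], [0,6,7], [1,2,4], [1,2,6], [1,5,6], [1,5,8], [2,3,4], [2,3,8], [2,6,7], [2,7,8], [3,4,5], [3,5,6], [4,5,7], [5,7,8]

Hence C_0 ≅ Z^9, C_1 ≅ Z^27, C_2 ≅ Z^18.

The boundary map ∂_1: C_1 → C_0 is given by ∂[p,q] = [q] − [p]. For instance
  ∂[0,4] = [4] − [0].
The resulting 9×27 matrix has rank 8, and its Smith normal form has invariant factors (1,1,1,1,1,1,1,1).

The boundary map ∂_2: C_2 → C_1 maps a triangle to the signed sum of its edges. For instance
  ∂[1,5,8] = [5,8] − [1,8] + [1,5],
  ∂[0,4,7] = [4,7] − [0,7] + [0,4].
This gives a 27×18 integer matrix of rank 17; reducing to Smith normal form yields diagonal entries (1,1,1,1,1,1,1,1,1,1,1,1,1,1,1,1,1).

From H_k ≅ ker(∂_k) / im(∂_{k+1}) we obtain:

  H_0: rank C_0 − rank ∂_1 = 9 − 8 = 1, and the invariant factors of ∂_1 are all 1, so H_0 = Z.
  H_1: rank ker ∂_1 − rank ∂_2 = (27 − 8) − 17 = 2, and the invariant factors of ∂_2 are all 1, so H_1 = Z^2.
  H_2: rank ker ∂_2 − rank ∂_3 = (18 − 17) − 0 = 1, and there is no ∂_3, so H_2 = Z.

H_0 = Z,  H_1 = Z^2,  H_2 = Z.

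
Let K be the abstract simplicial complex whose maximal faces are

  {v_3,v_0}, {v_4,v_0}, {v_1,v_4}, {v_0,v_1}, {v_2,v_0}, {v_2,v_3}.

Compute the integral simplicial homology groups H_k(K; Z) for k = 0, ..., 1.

Order the vertices as v_0 < v_1 < v_2 < v_3 < v_4. Listing each simplex with vertices in this order, K has dimension 1 with simplices:

  0-simplices (5): [v_0], [v_1], [v_2], [v_3], [v_4]
  1-simplices (6): [v_0,v_1], [v_0,v_2], [v_0,v_3], [v_0,v_4], [v_1,v_4], [v_2,v_3]

Hence C_0 ≅ Z^5, C_1 ≅ Z^6.

The boundary map ∂_1: C_1 → C_0 is given by ∂[p,q] = [q] − [p]. For instance
  ∂[v_0,v_3] = [v_3] − [v_0].
This gives a 5×6 integer matrix of rank 4; reducing to Smith normal form yields diagonal entries (1,1,1,1).

Now H_k = ker ∂_k / im ∂_{k+1}, so:

  H_0: rank C_0 − rank ∂_1 = 5 − 4 = 1, and the invariant factors of ∂_1 are all 1, so H_0 = Z.
  H_1: rank ker ∂_1 − rank ∂_2 = (6 − 4) − 0 = 2, and there is no ∂_2, so H_1 = Z^2.

As a check, the Euler characteristic is 5 − 6 = -1, which agrees with 1 − 2 = -1.
(K is a triangulation of a wedge of 2 circles.)

H_0 ≅ Z,  H_1 ≅ Z^2.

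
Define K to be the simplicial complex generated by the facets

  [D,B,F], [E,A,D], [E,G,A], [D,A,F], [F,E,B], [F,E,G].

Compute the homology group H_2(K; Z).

H_2 ≅ 0.

Fix the vertex order A < B < D < E < F < G and write every simplex with vertices in increasing order. Then dim K = 2 and the simplices of K are:

  0-simplices (6): A, B, D, E, F, G
  1-simplices (12): AD, AE, AF, AG, BD, BE, BF, DE, DF, EF, EG, FG
  2-simplices (6): ADE, ADF, AEG, BDF, BEF, EFG

so the chain groups are C_0 ≅ Z^6, C_1 ≅ Z^12, C_2 ≅ Z^6.

The boundary map ∂_1: C_1 → C_0 is given by ∂[p,q] = [q] − [p].
The resulting 6×12 matrix has rank 5, and its Smith normal form has invariant factors (1,1,1,1,1).

∂_2: C_2 → C_1 acts by ∂[p,q,r] = [q,r] − [p,r] + [p,q]. For instance
  ∂BEF = EF − BF + BE,
  ∂ADF = DF − AF + AD.
The 12×6 boundary matrix has rank 6 and Smith normal form diag(1,1,1,1,1,1).

From H_k ≅ ker(∂_k) / im(∂_{k+1}) we obtain:

  H_2: rank ker ∂_2 − rank ∂_3 = (6 − 6) − 0 = 0, and there is no ∂_3, so H_2 ≅ 0.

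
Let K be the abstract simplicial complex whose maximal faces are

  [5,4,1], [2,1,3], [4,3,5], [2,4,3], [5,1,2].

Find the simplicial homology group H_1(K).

H_1 = Z.

We work with the vertex ordering 1 < 2 < 3 < 4 < 5. The simplices of K, each written with vertices in increasing order, are:

  0-simplices (5): [1], [2], [3], [4], [5]
  1-simplices (10): [1,2], [1,3], [1,4], [1,5], [2,3], [2,4], [2,5], [3,4], [3,5], [4,5]
  2-simplices (5): [1,2,3], [1,2,5], [1,4,5], [2,3,4], [3,4,5]

giving chain groups C_0 ≅ Z^5, C_1 ≅ Z^10, C_2 ≅ Z^5.

The boundary map ∂_1: C_1 → C_0 sends each edge [p,q] (with p < q) to q − p. For instance
  ∂[3,5] = [5] − [3].
The resulting 5×10 matrix has rank 4, and its Smith normal form has invariant factors (1,1,1,1).

∂_2: C_2 → C_1 sends each 2-simplex [p,q,r] to [q,r] − [p,r] + [p,q]. For instance
  ∂[1,4,5] = [4,5] − [1,5] + [1,4],
  ∂[2,3,4] = [3,4] − [2,4] + [2,3].
As a 10×5 matrix over Z this has rank 5, with invariant factors (1,1,1,1,1).

Computing H_k = (kernel of ∂_k) / (image of ∂_{k+1}):

  H_1: rank ker ∂_1 − rank ∂_2 = (10 − 4) − 5 = 1, and the invariant factors of ∂_2 are all 1, so H_1 = Z.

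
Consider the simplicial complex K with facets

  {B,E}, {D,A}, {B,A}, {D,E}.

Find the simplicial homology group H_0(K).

Fix the vertex order A < B < D < E and write every simplex with vertices in increasing order. Then dim K = 1 and the simplices of K are:

  0-simplices (4): A, B, D, E
  1-simplices (4): AB, AD, BE, DE

so the chain groups are C_0 ≅ Z^4, C_1 ≅ Z^4.

The boundary map ∂_1: C_1 → C_0 is given by ∂[p,q] = [q] − [p]. For instance
  ∂BE = E − B.
This gives a 4×4 integer matrix of rank 3; reducing to Smith normal form yields diagonal entries (1,1,1).

Now H_k = ker ∂_k / im ∂_{k+1}, so:

  H_0: rank C_0 − rank ∂_1 = 4 − 3 = 1, and the invariant factors of ∂_1 are all 1, so H_0 = Z.

H_0 ≅ Z.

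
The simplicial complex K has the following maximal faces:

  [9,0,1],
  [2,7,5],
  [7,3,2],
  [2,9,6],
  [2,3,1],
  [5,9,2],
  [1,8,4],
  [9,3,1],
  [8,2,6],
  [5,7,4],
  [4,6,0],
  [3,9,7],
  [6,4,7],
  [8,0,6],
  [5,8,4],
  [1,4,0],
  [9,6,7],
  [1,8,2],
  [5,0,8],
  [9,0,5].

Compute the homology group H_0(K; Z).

Order the vertices as 0 < 1 < 2 < 3 < 4 < 5 < 6 < 7 < 8 < 9. Listing each simplex with vertices in this order, K has dimension 2 with simplices:

  0-simplices (10): [0], [1], [2], [3], [4], [5], [6], [7], [8], [9]
  1-simplices (30): (30 of them)
  2-simplices (20): (20 of them)

Hence C_0 ≅ Z^10, C_1 ≅ Z^30, C_2 ≅ Z^20.

The boundary map ∂_1: C_1 → C_0 is given by ∂[p,q] = [q] − [p].
As a 10×30 matrix over Z this has rank 9, with invariant factors (1,1,1,1,1,1,1,1,1).

∂_2: C_2 → C_1 acts by ∂[p,q,r] = [q,r] − [p,r] + [p,q]. For instance
  ∂[1,4,8] = [4,8] − [1,8] + [1,4],
  ∂[4,6,7] = [6,7] − [4,7] + [4,6].
The 30×20 boundary matrix has rank 20 and Smith normal form diag(1,1,1,1,1,1,1,1,1,1,1,1,1,1,1,1,1,1,1,2).

From H_k ≅ ker(∂_k) / im(∂_{k+1}) we obtain:

  H_0: rank C_0 − rank ∂_1 = 10 − 9 = 1, and the invariant factors of ∂_1 are all 1, so H_0 ≅ Z.

H_0 ≅ Z.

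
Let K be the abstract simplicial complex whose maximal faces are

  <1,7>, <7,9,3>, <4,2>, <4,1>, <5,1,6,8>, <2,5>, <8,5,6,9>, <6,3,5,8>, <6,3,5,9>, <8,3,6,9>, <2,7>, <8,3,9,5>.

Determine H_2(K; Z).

H_2 ≅ 0.

Fix the vertex order 1 < 2 < 3 < 4 < 5 < 6 < 7 < 8 < 9 and write every simplex with vertices in increasing order. Then dim K = 3 and the simplices of K are:

  0-simplices (9): [1], [2], [3], [4], [5], [6], [7], [8], [9]
  1-simplices (20): [1,4], [1,5], [1,6], [1,7], [1,8], [2,4], [2,5], [2,7], [3,5], [3,6], [3,7], [3,8], [3,9], [5,6], [5,8], [5,9], [6,8], [6,9], [7,9], [8,9]
  2-simplices (14): [1,5,6], [1,5,8], [1,6,8], [3,5,6], [3,5,8], [3,5,9], [3,6,8], [3,6,9], [3,7,9], [3,8,9], [5,6,8], [5,6,9], [5,8,9], [6,8,9]
  3-simplices (6): [1,5,6,8], [3,5,6,8], [3,5,6,9], [3,5,8,9], [3,6,8,9], [5,6,8,9]

Hence C_0 ≅ Z^9, C_1 ≅ Z^20, C_2 ≅ Z^14, C_3 ≅ Z^6.

The boundary map ∂_1: C_1 → C_0 maps an edge to its endpoints' difference, ∂[p,q] = q − p. For instance
  ∂[3,6] = [6] − [3].
The resulting 9×20 matrix has rank 8, and its Smith normal form has invariant factors (1,1,1,1,1,1,1,1).

Boundary ∂_2: C_2 → C_1 sends each 2-simplex [p,q,r] to [q,r] − [p,r] + [p,q]. For instance
  ∂[5,6,8] = [6,8] − [5,8] + [5,6],
  ∂[3,5,6] = [5,6] − [3,6] + [3,5].
This gives a 20×14 integer matrix of rank 9; reducing to Smith normal form yields diagonal entries (1,1,1,1,1,1,1,1,1).

The boundary map ∂_3: C_3 → C_2 sends each 3-simplex σ to the alternating sum Σ_i (−1)^i (σ with its i-th vertex removed). For instance
  ∂[3,6,8,9] = [6,8,9] − [3,8,9] + [3,6,9] − [3,6,8],
  ∂[3,5,8,9] = [5,8,9] − [3,8,9] + [3,5,9] − [3,5,8].
The 14×6 boundary matrix has rank 5 and Smith normal form diag(1,1,1,1,1).

Reading off H_k = ker ∂_k / im ∂_{k+1}:

  H_2: rank ker ∂_2 − rank ∂_3 = (14 − 9) − 5 = 0, and the invariant factors of ∂_3 are all 1, so H_2 = 0.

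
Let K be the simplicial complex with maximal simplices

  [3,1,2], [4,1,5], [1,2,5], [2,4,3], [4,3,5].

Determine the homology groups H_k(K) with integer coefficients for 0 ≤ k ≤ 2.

H_0 ≅ Z,  H_1 ≅ Z,  H_2 = 0.

Order the vertices as 1 < 2 < 3 < 4 < 5. Listing each simplex with vertices in this order, K has dimension 2 with simplices:

  0-simplices (5): [1], [2], [3], [4], [5]
  1-simplices (10): [1,2], [1,3], [1,4], [1,5], [2,3], [2,4], [2,5], [3,4], [3,5], [4,5]
  2-simplices (5): [1,2,3], [1,2,5], [1,4,5], [2,3,4], [3,4,5]

Hence C_0 ≅ Z^5, C_1 ≅ Z^10, C_2 ≅ Z^5.

The boundary map ∂_1: C_1 → C_0 maps an edge to its endpoints' difference, ∂[p,q] = q − p.
This gives a 5×10 integer matrix of rank 4; reducing to Smith normal form yields diagonal entries (1,1,1,1).

The boundary map ∂_2: C_2 → C_1 acts by ∂[p,q,r] = [q,r] − [p,r] + [p,q]. For instance
  ∂[1,4,5] = [4,5] − [1,5] + [1,4],
  ∂[3,4,5] = [4,5] − [3,5] + [3,4].
The resulting 10×5 matrix has rank 5, and its Smith normal form has invariant factors (1,1,1,1,1).

Reading off H_k = ker ∂_k / im ∂_{k+1}:

  H_0: rank C_0 − rank ∂_1 = 5 − 4 = 1, and the invariant factors of ∂_1 are all 1, so H_0 ≅ Z.
  H_1: rank ker ∂_1 − rank ∂_2 = (10 − 4) − 5 = 1, and the invariant factors of ∂_2 are all 1, so H_1 ≅ Z.
  H_2: rank ker ∂_2 − rank ∂_3 = (5 − 5) − 0 = 0, and there is no ∂_3, so H_2 ≅ 0.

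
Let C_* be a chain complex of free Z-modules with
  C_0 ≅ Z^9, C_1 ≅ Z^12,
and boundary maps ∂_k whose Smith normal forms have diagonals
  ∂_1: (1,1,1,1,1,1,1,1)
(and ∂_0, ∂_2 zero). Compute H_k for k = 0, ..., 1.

H_0 ≅ Z,  H_1 ≅ Z^4.

H_0: b_0 = 9 − 0 − 8 = 1; torsion from ∂_1 factors > 1: none. So H_0 ≅ Z.
H_1: b_1 = 12 − 8 − 0 = 4; torsion from ∂_2 factors > 1: none. So H_1 ≅ Z^4.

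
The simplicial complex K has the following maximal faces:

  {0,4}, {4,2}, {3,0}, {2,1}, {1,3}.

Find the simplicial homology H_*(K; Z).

K has 5 vertices, 5 edges.
rank ∂_0 = 0, rank ∂_1 = 4 ⇒ b_0 = 5 − 0 − 4 = 1; all invariant factors of ∂_1 are 1 so no torsion. So H_0 = Z.
rank ∂_1 = 4, rank ∂_2 = 0 ⇒ b_1 = 5 − 4 − 0 = 1. So H_1 = Z.

H_0 ≅ Z,  H_1 ≅ Z.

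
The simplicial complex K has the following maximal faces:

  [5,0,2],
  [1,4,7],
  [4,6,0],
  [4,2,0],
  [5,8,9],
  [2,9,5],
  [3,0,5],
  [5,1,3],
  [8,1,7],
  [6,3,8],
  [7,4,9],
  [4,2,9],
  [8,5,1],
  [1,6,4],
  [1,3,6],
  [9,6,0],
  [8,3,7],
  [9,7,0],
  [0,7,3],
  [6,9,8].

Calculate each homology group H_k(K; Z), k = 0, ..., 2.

Order the vertices as 0 < 1 < 2 < 3 < 4 < 5 < 6 < 7 < 8 < 9. Listing each simplex with vertices in this order, K has dimension 2 with simplices:

  0-simplices (10): [0], [1], [2], [3], [4], [5], [6], [7], [8], [9]
  1-simplices (30): (30 of them)
  2-simplices (20): (20 of them)

Hence C_0 ≅ Z^10, C_1 ≅ Z^30, C_2 ≅ Z^20.

∂_1: C_1 → C_0 sends each edge [p,q] (with p < q) to q − p. For instance
  ∂[1,7] = [7] − [1].
The 10×30 boundary matrix has rank 9 and Smith normal form diag(1,1,1,1,1,1,1,1,1).

Boundary ∂_2: C_2 → C_1 acts by ∂[p,q,r] = [q,r] − [p,r] + [p,q]. For instance
  ∂[0,3,7] = [3,7] − [0,7] + [0,3],
  ∂[1,4,7] = [4,7] − [1,7] + [1,4].
The resulting 30×20 matrix has rank 20, and its Smith normal form has invariant factors (1,1,1,1,1,1,1,1,1,1,1,1,1,1,1,1,1,1,1,2).

From H_k ≅ ker(∂_k) / im(∂_{k+1}) we obtain:

  H_0: rank C_0 − rank ∂_1 = 10 − 9 = 1, and the invariant factors of ∂_1 are all 1, so H_0 ≅ Z.
  H_1: rank ker ∂_1 − rank ∂_2 = (30 − 9) − 20 = 1, and ∂_2 has invariant factor 2 > 1, so H_1 ≅ Z × Z/2.
  H_2: rank ker ∂_2 − rank ∂_3 = (20 − 20) − 0 = 0, and there is no ∂_3, so H_2 ≅ 0.

H_0 ≅ Z,  H_1 ≅ Z × Z/2,  H_2 = 0.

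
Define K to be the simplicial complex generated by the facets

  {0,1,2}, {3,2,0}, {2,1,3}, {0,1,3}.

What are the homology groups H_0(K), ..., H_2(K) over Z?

Order the vertices as 0 < 1 < 2 < 3. Listing each simplex with vertices in this order, K has dimension 2 with simplices:

  0-simplices (4): [0], [1], [2], [3]
  1-simplices (6): [0,1], [0,2], [0,3], [1,2], [1,3], [2,3]
  2-simplices (4): [0,1,2], [0,1,3], [0,2,3], [1,2,3]

so the chain groups are C_0 ≅ Z^4, C_1 ≅ Z^6, C_2 ≅ Z^4.

Boundary ∂_1: C_1 → C_0 maps an edge to its endpoints' difference, ∂[p,q] = q − p. For instance
  ∂[0,2] = [2] − [0].
The 4×6 boundary matrix has rank 3 and Smith normal form diag(1,1,1).

The boundary map ∂_2: C_2 → C_1 maps a triangle to the signed sum of its edges. For instance
  ∂[0,2,3] = [2,3] − [0,3] + [0,2],
  ∂[0,1,2] = [1,2] − [0,2] + [0,1].
The resulting 6×4 matrix has rank 3, and its Smith normal form has invariant factors (1,1,1).

Now H_k = ker ∂_k / im ∂_{k+1}, so:

  H_0: rank C_0 − rank ∂_1 = 4 − 3 = 1, and the invariant factors of ∂_1 are all 1, so H_0 ≅ Z.
  H_1: rank ker ∂_1 − rank ∂_2 = (6 − 3) − 3 = 0, and the invariant factors of ∂_2 are all 1, so H_1 ≅ 0.
  H_2: rank ker ∂_2 − rank ∂_3 = (4 − 3) − 0 = 1, and there is no ∂_3, so H_2 ≅ Z.

As a check, the Euler characteristic is 4 − 6 + 4 = 2, which agrees with 1 − 0 + 1 = 2.

H_0 = Z,  H_1 = 0,  H_2 = Z.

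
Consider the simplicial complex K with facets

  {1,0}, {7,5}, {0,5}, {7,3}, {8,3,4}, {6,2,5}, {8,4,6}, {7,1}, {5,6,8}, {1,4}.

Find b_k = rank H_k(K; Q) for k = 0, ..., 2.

b_0 = 1, b_1 = 3, b_2 = 0.

Order the vertices as 0 < 1 < 2 < 3 < 4 < 5 < 6 < 7 < 8. Listing each simplex with vertices in this order, K has dimension 2 with simplices:

  0-simplices (9): [0], [1], [2], [3], [4], [5], [6], [7], [8]
  1-simplices (15): [0,1], [0,5], [1,4], [1,7], [2,5], [2,6], [3,4], [3,7], [3,8], [4,6], [4,8], [5,6], [5,7], [5,8], [6,8]
  2-simplices (4): [2,5,6], [3,4,8], [4,6,8], [5,6,8]

Hence C_0 ≅ Z^9, C_1 ≅ Z^15, C_2 ≅ Z^4.

The boundary map ∂_1: C_1 → C_0 sends each edge [p,q] (with p < q) to q − p. For instance
  ∂[6,8] = [8] − [6].
The 9×15 boundary matrix has rank 8 and Smith normal form diag(1,1,1,1,1,1,1,1).

The boundary map ∂_2: C_2 → C_1 acts by ∂[p,q,r] = [q,r] − [p,r] + [p,q]. For instance
  ∂[2,5,6] = [5,6] − [2,6] + [2,5],
  ∂[5,6,8] = [6,8] − [5,8] + [5,6].
The resulting 15×4 matrix has rank 4, and its Smith normal form has invariant factors (1,1,1,1).

Computing H_k = (kernel of ∂_k) / (image of ∂_{k+1}):

  H_0: rank C_0 − rank ∂_1 = 9 − 8 = 1, and the invariant factors of ∂_1 are all 1, so H_0 = Z.
  H_1: rank ker ∂_1 − rank ∂_2 = (15 − 8) − 4 = 3, and the invariant factors of ∂_2 are all 1, so H_1 = Z^3.
  H_2: rank ker ∂_2 − rank ∂_3 = (4 − 4) − 0 = 0, and there is no ∂_3, so H_2 = 0.

Hence the Betti numbers are b_0 = 1, b_1 = 3, b_2 = 0.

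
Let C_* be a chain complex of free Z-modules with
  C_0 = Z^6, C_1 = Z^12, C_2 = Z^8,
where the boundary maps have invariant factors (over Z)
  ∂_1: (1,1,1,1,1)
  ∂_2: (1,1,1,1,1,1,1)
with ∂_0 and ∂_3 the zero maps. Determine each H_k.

H_0: b_0 = 6 − 0 − 5 = 1; torsion from ∂_1 factors > 1: none. So H_0 ≅ Z.
H_1: b_1 = 12 − 5 − 7 = 0; torsion from ∂_2 factors > 1: none. So H_1 ≅ 0.
H_2: b_2 = 8 − 7 − 0 = 1; torsion from ∂_3 factors > 1: none. So H_2 ≅ Z.

H_0 ≅ Z,  H_1 = 0,  H_2 ≅ Z.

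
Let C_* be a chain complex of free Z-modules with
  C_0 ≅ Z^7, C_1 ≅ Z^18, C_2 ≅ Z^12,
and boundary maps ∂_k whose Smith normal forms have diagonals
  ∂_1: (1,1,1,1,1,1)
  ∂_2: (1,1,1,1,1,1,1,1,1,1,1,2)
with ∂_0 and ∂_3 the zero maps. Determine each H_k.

H_0 = Z,  H_1 = Z/2,  H_2 = 0.

H_0: b_0 = 7 − 0 − 6 = 1; torsion from ∂_1 factors > 1: none. So H_0 = Z.
H_1: b_1 = 18 − 6 − 12 = 0; torsion from ∂_2 factors > 1: [2]. So H_1 = Z/2.
H_2: b_2 = 12 − 12 − 0 = 0; torsion from ∂_3 factors > 1: none. So H_2 = 0.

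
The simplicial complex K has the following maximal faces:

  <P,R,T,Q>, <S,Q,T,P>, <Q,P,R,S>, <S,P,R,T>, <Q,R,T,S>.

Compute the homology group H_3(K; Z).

H_3 = Z.

Fix the vertex order P < Q < R < S < T and write every simplex with vertices in increasing order. Then dim K = 3 and the simplices of K are:

  0-simplices (5): P, Q, R, S, T
  1-simplices (10): PQ, PR, PS, PT, QR, QS, QT, RS, RT, ST
  2-simplices (10): PQR, PQS, PQT, PRS, PRT, PST, QRS, QRT, QST, RST
  3-simplices (5): PQRS, PQRT, PQST, PRST, QRST

Hence C_0 ≅ Z^5, C_1 ≅ Z^10, C_2 ≅ Z^10, C_3 ≅ Z^5.

Boundary ∂_1: C_1 → C_0 maps an edge to its endpoints' difference, ∂[p,q] = q − p. For instance
  ∂QR = R − Q.
This gives a 5×10 integer matrix of rank 4; reducing to Smith normal form yields diagonal entries (1,1,1,1).

The boundary map ∂_2: C_2 → C_1 maps a triangle to the signed sum of its edges. For instance
  ∂RST = ST − RT + RS,
  ∂PRT = RT − PT + PR.
The resulting 10×10 matrix has rank 6, and its Smith normal form has invariant factors (1,1,1,1,1,1).

The boundary map ∂_3: C_3 → C_2 sends each 3-simplex σ to the alternating sum Σ_i (−1)^i (σ with its i-th vertex removed). For instance
  ∂PQRS = QRS − PRS + PQS − PQR,
  ∂PQRT = QRT − PRT + PQT − PQR.
As a 10×5 matrix over Z this has rank 4, with invariant factors (1,1,1,1).

Now H_k = ker ∂_k / im ∂_{k+1}, so:

  H_3: rank ker ∂_3 − rank ∂_4 = (5 − 4) − 0 = 1, and there is no ∂_4, so H_3 = Z.

(K is a triangulation of the 3-sphere S^3.)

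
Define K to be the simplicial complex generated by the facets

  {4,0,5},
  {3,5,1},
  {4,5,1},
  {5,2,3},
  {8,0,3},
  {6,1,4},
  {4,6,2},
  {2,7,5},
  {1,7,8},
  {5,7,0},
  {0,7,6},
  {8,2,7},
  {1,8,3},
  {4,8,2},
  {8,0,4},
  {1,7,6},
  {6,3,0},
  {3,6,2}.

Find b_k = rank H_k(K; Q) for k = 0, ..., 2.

K has 9 vertices, 27 edges, 18 triangles.
rank ∂_0 = 0, rank ∂_1 = 8 ⇒ b_0 = 9 − 0 − 8 = 1; all invariant factors of ∂_1 are 1 so no torsion. So H_0 ≅ Z.
rank ∂_1 = 8, rank ∂_2 = 17 ⇒ b_1 = 27 − 8 − 17 = 2; all invariant factors of ∂_2 are 1 so no torsion. So H_1 ≅ Z^2.
rank ∂_2 = 17, rank ∂_3 = 0 ⇒ b_2 = 18 − 17 − 0 = 1. So H_2 ≅ Z.

b_0 = 1, b_1 = 2, b_2 = 1.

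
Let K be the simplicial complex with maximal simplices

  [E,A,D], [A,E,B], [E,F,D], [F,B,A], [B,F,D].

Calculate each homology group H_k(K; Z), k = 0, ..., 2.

H_0 = Z,  H_1 = Z,  H_2 = 0.

Fix the vertex order A < B < D < E < F and write every simplex with vertices in increasing order. Then dim K = 2 and the simplices of K are:

  0-simplices (5): A, B, D, E, F
  1-simplices (10): AB, AD, AE, AF, BD, BE, BF, DE, DF, EF
  2-simplices (5): ABE, ABF, ADE, BDF, DEF

giving chain groups C_0 ≅ Z^5, C_1 ≅ Z^10, C_2 ≅ Z^5.

The boundary map ∂_1: C_1 → C_0 maps an edge to its endpoints' difference, ∂[p,q] = q − p. For instance
  ∂AB = B − A.
The 5×10 boundary matrix has rank 4 and Smith normal form diag(1,1,1,1).

The boundary map ∂_2: C_2 → C_1 sends each 2-simplex [p,q,r] to [q,r] − [p,r] + [p,q]. For instance
  ∂ABF = BF − AF + AB,
  ∂BDF = DF − BF + BD.
This gives a 10×5 integer matrix of rank 5; reducing to Smith normal form yields diagonal entries (1,1,1,1,1).

Computing H_k = (kernel of ∂_k) / (image of ∂_{k+1}):

  H_0: rank C_0 − rank ∂_1 = 5 − 4 = 1, and the invariant factors of ∂_1 are all 1, so H_0 ≅ Z.
  H_1: rank ker ∂_1 − rank ∂_2 = (10 − 4) − 5 = 1, and the invariant factors of ∂_2 are all 1, so H_1 ≅ Z.
  H_2: rank ker ∂_2 − rank ∂_3 = (5 − 5) − 0 = 0, and there is no ∂_3, so H_2 ≅ 0.

As a check, the Euler characteristic is 5 − 10 + 5 = 0, which agrees with 1 − 1 + 0 = 0.
(K is a triangulation of the Möbius band.)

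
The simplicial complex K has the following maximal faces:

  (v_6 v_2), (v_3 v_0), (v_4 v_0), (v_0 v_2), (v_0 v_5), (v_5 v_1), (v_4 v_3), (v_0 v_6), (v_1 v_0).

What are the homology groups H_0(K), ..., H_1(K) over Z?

H_0 ≅ Z,  H_1 ≅ Z^3.

Order the vertices as v_0 < v_1 < v_2 < v_3 < v_4 < v_5 < v_6. Listing each simplex with vertices in this order, K has dimension 1 with simplices:

  0-simplices (7): [v_0], [v_1], [v_2], [v_3], [v_4], [v_5], [v_6]
  1-simplices (9): [v_0,v_1], [v_0,v_2], [v_0,v_3], [v_0,v_4], [v_0,v_5], [v_0,v_6], [v_1,v_5], [v_2,v_6], [v_3,v_4]

Hence C_0 ≅ Z^7, C_1 ≅ Z^9.

Boundary ∂_1: C_1 → C_0 is given by ∂[p,q] = [q] − [p]. For instance
  ∂[v_0,v_6] = [v_6] − [v_0].
This gives a 7×9 integer matrix of rank 6; reducing to Smith normal form yields diagonal entries (1,1,1,1,1,1).

Now H_k = ker ∂_k / im ∂_{k+1}, so:

  H_0: rank C_0 − rank ∂_1 = 7 − 6 = 1, and the invariant factors of ∂_1 are all 1, so H_0 = Z.
  H_1: rank ker ∂_1 − rank ∂_2 = (9 − 6) − 0 = 3, and there is no ∂_2, so H_1 = Z^3.

As a check, the Euler characteristic is 7 − 9 = -2, which agrees with 1 − 3 = -2.
(K is a triangulation of a wedge of 3 circles.)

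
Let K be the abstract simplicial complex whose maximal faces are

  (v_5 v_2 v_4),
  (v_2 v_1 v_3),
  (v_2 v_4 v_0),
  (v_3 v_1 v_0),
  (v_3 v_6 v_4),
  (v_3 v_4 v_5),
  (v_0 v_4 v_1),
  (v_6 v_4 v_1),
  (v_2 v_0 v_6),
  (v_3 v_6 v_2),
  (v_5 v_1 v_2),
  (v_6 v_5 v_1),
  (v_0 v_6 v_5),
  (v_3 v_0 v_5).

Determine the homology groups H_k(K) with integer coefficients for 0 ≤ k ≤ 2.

H_0 ≅ Z,  H_1 ≅ Z^2,  H_2 ≅ Z.

Take the total order v_0 < v_1 < v_2 < v_3 < v_4 < v_5 < v_6 on the vertex set. Then K (dimension 2) consists of the simplices:

  0-simplices (7): [v_0], [v_1], [v_2], [v_3], [v_4], [v_5], [v_6]
  1-simplices (21): (21 of them)
  2-simplices (14): (14 of them)

giving chain groups C_0 ≅ Z^7, C_1 ≅ Z^21, C_2 ≅ Z^14.

The boundary map ∂_1: C_1 → C_0 sends each edge [p,q] (with p < q) to q − p. For instance
  ∂[v_4,v_6] = [v_6] − [v_4].
As a 7×21 matrix over Z this has rank 6, with invariant factors (1,1,1,1,1,1).

∂_2: C_2 → C_1 maps a triangle to the signed sum of its edges. For instance
  ∂[v_0,v_1,v_3] = [v_1,v_3] − [v_0,v_3] + [v_0,v_1],
  ∂[v_2,v_4,v_5] = [v_4,v_5] − [v_2,v_5] + [v_2,v_4].
This gives a 21×14 integer matrix of rank 13; reducing to Smith normal form yields diagonal entries (1,1,1,1,1,1,1,1,1,1,1,1,1).

Reading off H_k = ker ∂_k / im ∂_{k+1}:

  H_0: rank C_0 − rank ∂_1 = 7 − 6 = 1, and the invariant factors of ∂_1 are all 1, so H_0 ≅ Z.
  H_1: rank ker ∂_1 − rank ∂_2 = (21 − 6) − 13 = 2, and the invariant factors of ∂_2 are all 1, so H_1 ≅ Z^2.
  H_2: rank ker ∂_2 − rank ∂_3 = (14 − 13) − 0 = 1, and there is no ∂_3, so H_2 ≅ Z.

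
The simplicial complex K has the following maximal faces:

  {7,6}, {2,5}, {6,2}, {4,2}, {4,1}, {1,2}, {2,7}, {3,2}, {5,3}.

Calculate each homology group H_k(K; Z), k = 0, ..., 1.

We work with the vertex ordering 1 < 2 < 3 < 4 < 5 < 6 < 7. The simplices of K, each written with vertices in increasing order, are:

  0-simplices (7): [1], [2], [3], [4], [5], [6], [7]
  1-simplices (9): [1,2], [1,4], [2,3], [2,4], [2,5], [2,6], [2,7], [3,5], [6,7]

giving chain groups C_0 ≅ Z^7, C_1 ≅ Z^9.

The boundary map ∂_1: C_1 → C_0 sends each edge [p,q] (with p < q) to q − p.
The resulting 7×9 matrix has rank 6, and its Smith normal form has invariant factors (1,1,1,1,1,1).

Now H_k = ker ∂_k / im ∂_{k+1}, so:

  H_0: rank C_0 − rank ∂_1 = 7 − 6 = 1, and the invariant factors of ∂_1 are all 1, so H_0 = Z.
  H_1: rank ker ∂_1 − rank ∂_2 = (9 − 6) − 0 = 3, and there is no ∂_2, so H_1 = Z^3.

H_0 = Z,  H_1 = Z^3.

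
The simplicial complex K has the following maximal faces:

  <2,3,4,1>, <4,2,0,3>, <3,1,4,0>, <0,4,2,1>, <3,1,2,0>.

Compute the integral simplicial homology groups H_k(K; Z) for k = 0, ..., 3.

Take the total order 0 < 1 < 2 < 3 < 4 on the vertex set. Then K (dimension 3) consists of the simplices:

  0-simplices (5): [0], [1], [2], [3], [4]
  1-simplices (10): [0,1], [0,2], [0,3], [0,4], [1,2], [1,3], [1,4], [2,3], [2,4], [3,4]
  2-simplices (10): [0,1,2], [0,1,3], [0,1,4], [0,2,3], [0,2,4], [0,3,4], [1,2,3], [1,2,4], [1,3,4], [2,3,4]
  3-simplices (5): [0,1,2,3], [0,1,2,4], [0,1,3,4], [0,2,3,4], [1,2,3,4]

so the chain groups are C_0 ≅ Z^5, C_1 ≅ Z^10, C_2 ≅ Z^10, C_3 ≅ Z^5.

Boundary ∂_1: C_1 → C_0 is given by ∂[p,q] = [q] − [p]. For instance
  ∂[0,1] = [1] − [0].
The 5×10 boundary matrix has rank 4 and Smith normal form diag(1,1,1,1).

∂_2: C_2 → C_1 acts by ∂[p,q,r] = [q,r] − [p,r] + [p,q]. For instance
  ∂[0,2,3] = [2,3] − [0,3] + [0,2],
  ∂[0,1,3] = [1,3] − [0,3] + [0,1].
As a 10×10 matrix over Z this has rank 6, with invariant factors (1,1,1,1,1,1).

∂_3: C_3 → C_2 sends each 3-simplex σ to the alternating sum Σ_i (−1)^i (σ with its i-th vertex removed). For instance
  ∂[0,1,2,4] = [1,2,4] − [0,2,4] + [0,1,4] − [0,1,2],
  ∂[0,2,3,4] = [2,3,4] − [0,3,4] + [0,2,4] − [0,2,3].
As a 10×5 matrix over Z this has rank 4, with invariant factors (1,1,1,1).

Computing H_k = (kernel of ∂_k) / (image of ∂_{k+1}):

  H_0: rank C_0 − rank ∂_1 = 5 − 4 = 1, and the invariant factors of ∂_1 are all 1, so H_0 ≅ Z.
  H_1: rank ker ∂_1 − rank ∂_2 = (10 − 4) − 6 = 0, and the invariant factors of ∂_2 are all 1, so H_1 ≅ 0.
  H_2: rank ker ∂_2 − rank ∂_3 = (10 − 6) − 4 = 0, and the invariant factors of ∂_3 are all 1, so H_2 ≅ 0.
  H_3: rank ker ∂_3 − rank ∂_4 = (5 − 4) − 0 = 1, and there is no ∂_4, so H_3 ≅ Z.

As a check, the Euler characteristic is 5 − 10 + 10 − 5 = 0, which agrees with 1 − 0 + 0 − 1 = 0.

H_0 = Z,  H_1 = 0,  H_2 = 0,  H_3 = Z.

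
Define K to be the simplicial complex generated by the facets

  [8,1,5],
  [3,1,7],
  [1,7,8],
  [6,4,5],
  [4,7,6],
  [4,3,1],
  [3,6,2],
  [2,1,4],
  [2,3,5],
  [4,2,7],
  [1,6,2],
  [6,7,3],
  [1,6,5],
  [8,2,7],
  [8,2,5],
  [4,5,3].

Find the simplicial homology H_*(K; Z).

K has 8 vertices, 24 edges, 16 triangles.
rank ∂_0 = 0, rank ∂_1 = 7 ⇒ b_0 = 8 − 0 − 7 = 1; all invariant factors of ∂_1 are 1 so no torsion. So H_0 ≅ Z.
rank ∂_1 = 7, rank ∂_2 = 15 ⇒ b_1 = 24 − 7 − 15 = 2; all invariant factors of ∂_2 are 1 so no torsion. So H_1 ≅ Z^2.
rank ∂_2 = 15, rank ∂_3 = 0 ⇒ b_2 = 16 − 15 − 0 = 1. So H_2 ≅ Z.

H_0 = Z,  H_1 = Z^2,  H_2 = Z.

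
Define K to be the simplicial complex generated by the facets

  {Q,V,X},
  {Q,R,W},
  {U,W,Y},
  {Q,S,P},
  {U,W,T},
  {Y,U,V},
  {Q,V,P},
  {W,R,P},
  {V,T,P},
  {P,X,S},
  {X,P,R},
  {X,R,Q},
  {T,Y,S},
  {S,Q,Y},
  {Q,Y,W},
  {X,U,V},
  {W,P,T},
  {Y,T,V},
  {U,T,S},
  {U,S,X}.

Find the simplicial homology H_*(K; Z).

We work with the vertex ordering P < Q < R < S < T < U < V < W < X < Y. The simplices of K, each written with vertices in increasing order, are:

  0-simplices (10): P, Q, R, S, T, U, V, W, X, Y
  1-simplices (30): PQ, PR, PS, PT, PV, PW, PX, QR, QS, QV, QW, QX, QY, RW, RX, ST, SU, SX, SY, TU, TV, TW, TY, UV, UW, UX, UY, VX, VY, WY
  2-simplices (20): PQS, PQV, PRW, PRX, PSX, PTV, PTW, QRW, QRX, QSY, QVX, QWY, STU, STY, SUX, TUW, TVY, UVX, UVY, UWY

giving chain groups C_0 ≅ Z^10, C_1 ≅ Z^30, C_2 ≅ Z^20.

Boundary ∂_1: C_1 → C_0 is given by ∂[p,q] = [q] − [p]. For instance
  ∂TU = U − T.
This gives a 10×30 integer matrix of rank 9; reducing to Smith normal form yields diagonal entries (1,1,1,1,1,1,1,1,1).

∂_2: C_2 → C_1 maps a triangle to the signed sum of its edges. For instance
  ∂QRW = RW − QW + QR,
  ∂TVY = VY − TY + TV.
The 30×20 boundary matrix has rank 20 and Smith normal form diag(1,1,1,1,1,1,1,1,1,1,1,1,1,1,1,1,1,1,1,2).

Computing H_k = (kernel of ∂_k) / (image of ∂_{k+1}):

  H_0: rank C_0 − rank ∂_1 = 10 − 9 = 1, and the invariant factors of ∂_1 are all 1, so H_0 ≅ Z.
  H_1: rank ker ∂_1 − rank ∂_2 = (30 − 9) − 20 = 1, and ∂_2 has invariant factor 2 > 1, so H_1 ≅ Z ⊕ Z/2Z.
  H_2: rank ker ∂_2 − rank ∂_3 = (20 − 20) − 0 = 0, and there is no ∂_3, so H_2 ≅ 0.

(K is a triangulation of the Klein bottle.)

H_0 = Z,  H_1 = Z ⊕ Z/2Z,  H_2 = 0.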